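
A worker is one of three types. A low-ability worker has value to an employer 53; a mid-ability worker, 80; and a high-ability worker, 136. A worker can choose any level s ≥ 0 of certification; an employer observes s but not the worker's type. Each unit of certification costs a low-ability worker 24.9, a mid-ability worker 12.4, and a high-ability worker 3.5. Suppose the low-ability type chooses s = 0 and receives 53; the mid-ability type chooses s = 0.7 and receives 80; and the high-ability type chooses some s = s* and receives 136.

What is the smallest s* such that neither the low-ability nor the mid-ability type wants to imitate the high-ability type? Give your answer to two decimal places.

Mid-ability type (on-path payoff 80 − 12.4×0.7 = 71.32) won't mimic when 71.32 ≥ 136 − 12.4·s*, i.e. s* ≥ 5.22.
Low-ability type (on-path payoff 53) won't mimic when 53 ≥ 136 − 24.9·s*, i.e. s* ≥ 3.33.
Both must hold, so s* = max(3.33, 5.22) = 5.22. The mid-ability type's constraint binds.

5.22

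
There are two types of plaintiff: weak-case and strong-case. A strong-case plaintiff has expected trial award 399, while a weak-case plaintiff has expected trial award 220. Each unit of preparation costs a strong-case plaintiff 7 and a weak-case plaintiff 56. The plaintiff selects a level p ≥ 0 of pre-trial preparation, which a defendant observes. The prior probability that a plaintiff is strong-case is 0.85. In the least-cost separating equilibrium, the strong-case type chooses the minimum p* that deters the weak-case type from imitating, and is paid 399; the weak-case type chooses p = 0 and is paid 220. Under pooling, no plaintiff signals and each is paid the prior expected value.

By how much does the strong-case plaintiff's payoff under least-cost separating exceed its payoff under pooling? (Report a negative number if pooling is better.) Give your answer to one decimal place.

4.5

Least-cost separating signal: p* solves 220 = 399 − 56·p*, so p* = (399 − 220)/56 ≈ 3.1964.
Strong-case type's separating payoff: 399 − 7 × p* = 399 − 7 × (399 − 220)/56 = 399 − 1253/56 = 376.625.
Pooling payoff: 0.85 × 399 + 0.15 × 220 = 372.15.
Difference: 376.625 − 372.15 = 4.475, i.e. 4.5 to one decimal place.
The strong-case type prefers to separate.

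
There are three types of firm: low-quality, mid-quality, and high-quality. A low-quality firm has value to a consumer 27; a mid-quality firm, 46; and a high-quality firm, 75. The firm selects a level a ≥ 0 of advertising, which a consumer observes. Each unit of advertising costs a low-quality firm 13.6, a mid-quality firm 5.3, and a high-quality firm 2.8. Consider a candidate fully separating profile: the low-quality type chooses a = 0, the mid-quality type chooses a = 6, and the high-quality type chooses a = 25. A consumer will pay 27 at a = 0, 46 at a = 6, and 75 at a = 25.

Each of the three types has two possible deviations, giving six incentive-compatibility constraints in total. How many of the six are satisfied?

Low-quality (own payoff 27): to a=6 gives 46 − 13.6×6 = -35.6 → no gain ✓; to a=25 gives 75 − 13.6×25 = -265 → no gain ✓.
Mid-quality (own payoff 46 − 5.3×6 = 14.2): to a=0 gives 27 → profitable ✗; to a=25 gives 75 − 5.3×25 = -57.5 → no gain ✓.
High-quality (own payoff 75 − 2.8×25 = 5): to a=0 gives 27 → profitable ✗; to a=6 gives 46 − 2.8×6 = 29.2 → profitable ✗.
3 of the 6 constraints hold; not an equilibrium.

3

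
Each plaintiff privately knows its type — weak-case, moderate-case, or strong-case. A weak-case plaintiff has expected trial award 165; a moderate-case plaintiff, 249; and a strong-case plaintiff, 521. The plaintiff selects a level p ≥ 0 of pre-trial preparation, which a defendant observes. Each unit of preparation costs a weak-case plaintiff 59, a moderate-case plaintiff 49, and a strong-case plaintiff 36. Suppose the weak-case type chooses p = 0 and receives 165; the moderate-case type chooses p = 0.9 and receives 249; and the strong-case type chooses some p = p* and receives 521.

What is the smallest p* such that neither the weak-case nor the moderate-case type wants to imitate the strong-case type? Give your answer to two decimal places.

6.45

Moderate-case type (on-path payoff 249 − 49×0.9 = 204.9) won't mimic when 204.9 ≥ 521 − 49·p*, i.e. p* ≥ 6.45.
Weak-case type (on-path payoff 165) won't mimic when 165 ≥ 521 − 59·p*, i.e. p* ≥ 6.03.
Both must hold, so p* = max(6.03, 6.45) = 6.45. The moderate-case type's constraint binds.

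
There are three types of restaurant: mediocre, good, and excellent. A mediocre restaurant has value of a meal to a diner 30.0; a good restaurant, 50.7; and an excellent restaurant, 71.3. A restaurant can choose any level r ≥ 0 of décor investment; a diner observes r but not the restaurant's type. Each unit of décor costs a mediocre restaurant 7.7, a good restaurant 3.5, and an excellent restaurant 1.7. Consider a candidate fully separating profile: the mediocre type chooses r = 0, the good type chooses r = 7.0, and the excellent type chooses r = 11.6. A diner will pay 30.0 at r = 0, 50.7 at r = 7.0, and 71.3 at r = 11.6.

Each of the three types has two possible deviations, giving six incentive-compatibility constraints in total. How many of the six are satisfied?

4

Excellent (own payoff 71.3 − 1.7×11.6 = 51.58): to r=0 gives 30.0 → no gain ✓; to r=7.0 gives 50.7 − 1.7×7.0 = 38.8 → no gain ✓.
Good (own payoff 50.7 − 3.5×7.0 = 26.2): to r=0 gives 30.0 → profitable ✗; to r=11.6 gives 71.3 − 3.5×11.6 = 30.7 → profitable ✗.
Mediocre (own payoff 30.0): to r=7.0 gives 50.7 − 7.7×7.0 = -3.2 → no gain ✓; to r=11.6 gives 71.3 − 7.7×11.6 = -18.02 → no gain ✓.
4 of the 6 constraints hold; not an equilibrium.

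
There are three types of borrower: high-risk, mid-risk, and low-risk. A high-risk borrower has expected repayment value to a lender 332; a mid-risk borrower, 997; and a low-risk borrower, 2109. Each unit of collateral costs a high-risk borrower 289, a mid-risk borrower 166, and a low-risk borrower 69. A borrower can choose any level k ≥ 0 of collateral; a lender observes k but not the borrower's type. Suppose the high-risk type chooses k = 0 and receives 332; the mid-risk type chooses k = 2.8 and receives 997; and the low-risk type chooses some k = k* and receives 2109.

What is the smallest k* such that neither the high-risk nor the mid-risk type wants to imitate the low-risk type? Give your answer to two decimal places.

Mid-risk type (on-path payoff 997 − 166×2.8 = 532.2) won't mimic when 532.2 ≥ 2109 − 166·k*, i.e. k* ≥ 9.50.
High-risk type (on-path payoff 332) won't mimic when 332 ≥ 2109 − 289·k*, i.e. k* ≥ 6.15.
Both must hold, so k* = max(6.15, 9.50) = 9.50. The mid-risk type's constraint binds.

9.50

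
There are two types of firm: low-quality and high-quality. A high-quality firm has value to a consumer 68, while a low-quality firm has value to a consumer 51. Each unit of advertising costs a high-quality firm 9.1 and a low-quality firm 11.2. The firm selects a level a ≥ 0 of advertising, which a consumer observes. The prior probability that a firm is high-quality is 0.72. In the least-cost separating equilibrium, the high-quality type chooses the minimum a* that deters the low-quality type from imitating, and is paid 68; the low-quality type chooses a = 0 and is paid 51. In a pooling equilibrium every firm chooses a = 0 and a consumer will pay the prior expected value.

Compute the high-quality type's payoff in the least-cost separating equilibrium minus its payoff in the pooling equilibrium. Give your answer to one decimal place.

-9.1

Least-cost separating signal: a* solves 51 = 68 − 11.2·a*, so a* = (68 − 51)/11.2 ≈ 1.5179.
High-quality type's separating payoff: 68 − 9.1 × a* = 68 − 9.1 × (68 − 51)/11.2 = 68 − 154.7/11.2 ≈ 54.188.
Pooling payoff: 0.72 × 68 + 0.28 × 51 = 63.24.
Difference: 54.188 − 63.24 = -9.052, i.e. -9.1 to one decimal place.
The high-quality type would prefer the pooling outcome.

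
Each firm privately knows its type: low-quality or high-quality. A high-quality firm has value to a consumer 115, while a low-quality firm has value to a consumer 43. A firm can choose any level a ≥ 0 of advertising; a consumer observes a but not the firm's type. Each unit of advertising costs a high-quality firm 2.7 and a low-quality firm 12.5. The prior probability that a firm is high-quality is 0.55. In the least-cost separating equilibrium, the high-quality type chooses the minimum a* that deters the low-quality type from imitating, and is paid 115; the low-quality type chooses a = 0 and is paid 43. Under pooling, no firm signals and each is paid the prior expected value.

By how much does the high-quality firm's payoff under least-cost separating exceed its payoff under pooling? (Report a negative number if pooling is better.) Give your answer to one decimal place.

16.8

Least-cost separating signal: a* solves 43 = 115 − 12.5·a*, so a* = (115 − 43)/12.5 = 5.76.
High-quality type's separating payoff: 115 − 2.7 × a* = 115 − 2.7 × (115 − 43)/12.5 = 115 − 194.4/12.5 = 99.448.
Pooling payoff: 0.55 × 115 + 0.45 × 43 = 82.6.
Difference: 99.448 − 82.6 = 16.848, i.e. 16.8 to one decimal place.
The high-quality type prefers to separate.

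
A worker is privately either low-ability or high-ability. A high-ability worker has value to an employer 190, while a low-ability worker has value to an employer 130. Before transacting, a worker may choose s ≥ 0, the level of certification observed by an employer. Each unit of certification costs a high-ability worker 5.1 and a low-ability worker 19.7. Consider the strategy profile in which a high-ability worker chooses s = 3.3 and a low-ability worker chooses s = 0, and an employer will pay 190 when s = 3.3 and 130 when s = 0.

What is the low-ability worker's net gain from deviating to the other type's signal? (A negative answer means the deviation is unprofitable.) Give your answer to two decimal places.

-5.01

Playing s = 0 the low-ability worker receives 130.
Deviating to s = 3.3 brings payment 190 at cost 19.7 × 3.3 = 65.01, netting 124.99.
Gain from deviating: 124.99 − 130 = -5.01.
The gain is negative, so the low-ability type's incentive-compatibility constraint is satisfied.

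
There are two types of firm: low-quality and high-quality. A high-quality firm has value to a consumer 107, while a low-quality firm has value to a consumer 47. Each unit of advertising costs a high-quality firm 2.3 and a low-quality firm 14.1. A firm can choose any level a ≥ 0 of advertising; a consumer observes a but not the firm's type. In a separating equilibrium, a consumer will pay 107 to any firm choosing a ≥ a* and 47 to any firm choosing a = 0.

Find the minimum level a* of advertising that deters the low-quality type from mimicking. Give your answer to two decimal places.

4.26

A low-quality firm choosing a = 0 receives 47.
Imitating at a* instead would pay 107 at cost 14.1·a*, netting 107 − 14.1·a*.
Indifference: 47 = 107 − 14.1·a*, so a* = (107 − 47) / 14.1 ≈ 4.26.
This is the low-quality type's binding incentive-compatibility constraint; any a ≥ 4.26 sustains separation on that side.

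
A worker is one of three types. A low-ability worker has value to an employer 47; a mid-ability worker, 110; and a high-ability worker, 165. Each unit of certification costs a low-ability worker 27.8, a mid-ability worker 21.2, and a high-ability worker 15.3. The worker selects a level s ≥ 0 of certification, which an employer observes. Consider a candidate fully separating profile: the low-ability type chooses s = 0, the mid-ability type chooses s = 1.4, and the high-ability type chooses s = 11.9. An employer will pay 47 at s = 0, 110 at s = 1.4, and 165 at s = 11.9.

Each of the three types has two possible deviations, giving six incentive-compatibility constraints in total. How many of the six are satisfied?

Low-ability (own payoff 47): to s=1.4 gives 110 − 27.8×1.4 = 71.08 → profitable ✗; to s=11.9 gives 165 − 27.8×11.9 = -165.82 → no gain ✓.
Mid-ability (own payoff 110 − 21.2×1.4 = 80.32): to s=0 gives 47 → no gain ✓; to s=11.9 gives 165 − 21.2×11.9 = -87.28 → no gain ✓.
High-ability (own payoff 165 − 15.3×11.9 = -17.07): to s=0 gives 47 → profitable ✗; to s=1.4 gives 110 − 15.3×1.4 = 88.58 → profitable ✗.
3 of the 6 constraints hold; not an equilibrium.

3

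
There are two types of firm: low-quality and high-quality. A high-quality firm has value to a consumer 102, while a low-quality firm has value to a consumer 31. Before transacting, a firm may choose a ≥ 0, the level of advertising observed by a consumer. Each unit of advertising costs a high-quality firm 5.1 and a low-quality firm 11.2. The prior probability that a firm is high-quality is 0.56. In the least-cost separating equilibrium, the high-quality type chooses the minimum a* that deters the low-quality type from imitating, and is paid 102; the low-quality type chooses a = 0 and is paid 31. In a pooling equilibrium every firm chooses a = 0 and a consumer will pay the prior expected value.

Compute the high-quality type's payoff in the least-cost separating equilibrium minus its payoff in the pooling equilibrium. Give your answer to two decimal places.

-1.09

Least-cost separating signal: a* solves 31 = 102 − 11.2·a*, so a* = (102 − 31)/11.2 ≈ 6.3393.
High-quality type's separating payoff: 102 − 5.1 × a* = 102 − 5.1 × (102 − 31)/11.2 = 102 − 362.1/11.2 ≈ 69.6696.
Pooling payoff: 0.56 × 102 + 0.44 × 31 = 70.76.
Difference: 69.6696 − 70.76 = -1.0904, i.e. -1.09 to two decimal places.
The high-quality type would prefer the pooling outcome.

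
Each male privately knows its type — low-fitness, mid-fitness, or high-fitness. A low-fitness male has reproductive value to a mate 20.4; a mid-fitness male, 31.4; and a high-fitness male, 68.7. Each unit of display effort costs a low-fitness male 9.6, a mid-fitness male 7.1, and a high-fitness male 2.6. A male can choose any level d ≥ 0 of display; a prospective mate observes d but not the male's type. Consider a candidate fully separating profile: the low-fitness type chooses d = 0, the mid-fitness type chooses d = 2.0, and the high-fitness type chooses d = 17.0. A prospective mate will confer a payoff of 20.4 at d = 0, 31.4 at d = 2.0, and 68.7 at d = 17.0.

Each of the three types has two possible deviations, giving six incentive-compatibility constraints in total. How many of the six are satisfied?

Low-fitness (own payoff 20.4): to d=2.0 gives 31.4 − 9.6×2.0 = 12.2 → no gain ✓; to d=17.0 gives 68.7 − 9.6×17.0 = -94.5 → no gain ✓.
High-fitness (own payoff 68.7 − 2.6×17.0 = 24.5): to d=0 gives 20.4 → no gain ✓; to d=2.0 gives 31.4 − 2.6×2.0 = 26.2 → profitable ✗.
Mid-fitness (own payoff 31.4 − 7.1×2.0 = 17.2): to d=0 gives 20.4 → profitable ✗; to d=17.0 gives 68.7 − 7.1×17.0 = -52 → no gain ✓.
4 of the 6 constraints hold; not an equilibrium.

4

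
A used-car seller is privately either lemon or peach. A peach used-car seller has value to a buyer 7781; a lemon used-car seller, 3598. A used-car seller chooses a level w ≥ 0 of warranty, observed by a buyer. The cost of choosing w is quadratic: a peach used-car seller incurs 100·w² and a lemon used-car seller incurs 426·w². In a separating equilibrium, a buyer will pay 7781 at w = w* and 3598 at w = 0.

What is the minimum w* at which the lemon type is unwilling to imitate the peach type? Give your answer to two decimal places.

The lemon type at w = 0 receives 3598; imitating at w* yields 7781 − 426·w*².
Indifference: 3598 = 7781 − 426·w*², so w*² = (7781 − 3598) / 426 ≈ 9.8192.
w* = √9.8192 ≈ 3.13.

3.13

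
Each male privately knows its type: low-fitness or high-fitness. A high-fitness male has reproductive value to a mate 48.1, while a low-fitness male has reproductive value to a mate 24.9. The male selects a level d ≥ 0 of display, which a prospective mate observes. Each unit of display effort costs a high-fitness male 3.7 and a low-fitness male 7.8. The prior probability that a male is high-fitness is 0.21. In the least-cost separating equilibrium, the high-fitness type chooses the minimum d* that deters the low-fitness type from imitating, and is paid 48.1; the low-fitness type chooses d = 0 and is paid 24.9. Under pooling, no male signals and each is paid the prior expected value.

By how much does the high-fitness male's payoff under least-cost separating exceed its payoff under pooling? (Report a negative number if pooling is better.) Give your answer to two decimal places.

7.32

Least-cost separating signal: d* solves 24.9 = 48.1 − 7.8·d*, so d* = (48.1 − 24.9)/7.8 ≈ 2.9744.
High-fitness type's separating payoff: 48.1 − 3.7 × d* = 48.1 − 3.7 × (48.1 − 24.9)/7.8 = 48.1 − 85.84/7.8 ≈ 37.0949.
Pooling payoff: 0.21 × 48.1 + 0.79 × 24.9 = 29.772.
Difference: 37.0949 − 29.772 = 7.3229, i.e. 7.32 to two decimal places.
The high-fitness type prefers to separate.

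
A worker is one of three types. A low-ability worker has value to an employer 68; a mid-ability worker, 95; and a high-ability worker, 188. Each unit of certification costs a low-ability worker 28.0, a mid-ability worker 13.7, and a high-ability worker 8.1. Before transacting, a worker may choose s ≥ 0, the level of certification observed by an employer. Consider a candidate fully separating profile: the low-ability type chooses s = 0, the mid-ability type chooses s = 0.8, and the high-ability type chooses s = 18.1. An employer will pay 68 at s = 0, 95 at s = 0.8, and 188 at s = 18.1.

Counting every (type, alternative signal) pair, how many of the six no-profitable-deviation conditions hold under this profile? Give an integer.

Low-ability (own payoff 68): to s=0.8 gives 95 − 28.0×0.8 = 72.6 → profitable ✗; to s=18.1 gives 188 − 28.0×18.1 = -318.8 → no gain ✓.
High-ability (own payoff 188 − 8.1×18.1 = 41.39): to s=0 gives 68 → profitable ✗; to s=0.8 gives 95 − 8.1×0.8 = 88.52 → profitable ✗.
Mid-ability (own payoff 95 − 13.7×0.8 = 84.04): to s=0 gives 68 → no gain ✓; to s=18.1 gives 188 − 13.7×18.1 = -59.97 → no gain ✓.
3 of the 6 constraints hold; not an equilibrium.

3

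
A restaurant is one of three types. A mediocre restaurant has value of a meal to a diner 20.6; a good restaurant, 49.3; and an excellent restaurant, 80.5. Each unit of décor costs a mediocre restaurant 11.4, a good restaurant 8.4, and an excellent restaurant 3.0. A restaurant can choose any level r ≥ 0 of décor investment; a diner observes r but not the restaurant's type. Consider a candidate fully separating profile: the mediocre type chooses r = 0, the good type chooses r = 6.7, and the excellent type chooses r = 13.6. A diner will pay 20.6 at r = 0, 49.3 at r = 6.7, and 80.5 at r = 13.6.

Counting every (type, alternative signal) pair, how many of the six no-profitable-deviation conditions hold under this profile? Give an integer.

Mediocre (own payoff 20.6): to r=6.7 gives 49.3 − 11.4×6.7 = -27.08 → no gain ✓; to r=13.6 gives 80.5 − 11.4×13.6 = -74.54 → no gain ✓.
Good (own payoff 49.3 − 8.4×6.7 = -6.98): to r=0 gives 20.6 → profitable ✗; to r=13.6 gives 80.5 − 8.4×13.6 = -33.74 → no gain ✓.
Excellent (own payoff 80.5 − 3.0×13.6 = 39.7): to r=0 gives 20.6 → no gain ✓; to r=6.7 gives 49.3 − 3.0×6.7 = 29.2 → no gain ✓.
5 of the 6 constraints hold; not an equilibrium.

5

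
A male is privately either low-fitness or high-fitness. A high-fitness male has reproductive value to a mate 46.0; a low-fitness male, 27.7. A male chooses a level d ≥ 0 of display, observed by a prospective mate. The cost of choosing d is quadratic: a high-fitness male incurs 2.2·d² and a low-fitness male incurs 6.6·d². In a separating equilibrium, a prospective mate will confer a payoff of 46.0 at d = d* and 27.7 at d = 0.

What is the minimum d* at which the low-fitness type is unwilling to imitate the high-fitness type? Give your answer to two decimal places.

1.67

The low-fitness type at d = 0 receives 27.7; imitating at d* yields 46.0 − 6.6·d*².
Indifference: 27.7 = 46.0 − 6.6·d*², so d*² = (46.0 − 27.7) / 6.6 ≈ 2.7727.
d* = √2.7727 ≈ 1.67.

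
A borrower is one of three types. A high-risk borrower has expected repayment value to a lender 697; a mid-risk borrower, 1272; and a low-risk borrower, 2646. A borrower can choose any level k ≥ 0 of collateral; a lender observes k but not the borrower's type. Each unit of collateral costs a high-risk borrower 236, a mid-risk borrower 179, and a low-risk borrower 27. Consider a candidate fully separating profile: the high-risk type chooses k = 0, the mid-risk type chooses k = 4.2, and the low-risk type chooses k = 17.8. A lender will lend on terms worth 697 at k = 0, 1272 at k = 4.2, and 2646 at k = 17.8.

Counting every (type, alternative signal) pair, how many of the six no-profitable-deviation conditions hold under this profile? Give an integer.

5

Low-risk (own payoff 2646 − 27×17.8 = 2165.4): to k=0 gives 697 → no gain ✓; to k=4.2 gives 1272 − 27×4.2 = 1158.6 → no gain ✓.
High-risk (own payoff 697): to k=4.2 gives 1272 − 236×4.2 = 280.8 → no gain ✓; to k=17.8 gives 2646 − 236×17.8 = -1554.8 → no gain ✓.
Mid-risk (own payoff 1272 − 179×4.2 = 520.2): to k=0 gives 697 → profitable ✗; to k=17.8 gives 2646 − 179×17.8 = -540.2 → no gain ✓.
5 of the 6 constraints hold; not an equilibrium.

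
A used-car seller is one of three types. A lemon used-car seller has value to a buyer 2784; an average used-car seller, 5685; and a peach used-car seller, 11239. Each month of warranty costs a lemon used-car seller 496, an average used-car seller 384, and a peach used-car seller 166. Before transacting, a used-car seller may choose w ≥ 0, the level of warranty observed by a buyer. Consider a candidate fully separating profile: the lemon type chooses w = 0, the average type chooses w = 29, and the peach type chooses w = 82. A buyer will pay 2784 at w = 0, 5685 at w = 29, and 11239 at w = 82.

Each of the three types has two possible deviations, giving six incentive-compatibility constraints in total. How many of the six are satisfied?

Lemon (own payoff 2784): to w=29 gives 5685 − 496×29 = -8699 → no gain ✓; to w=82 gives 11239 − 496×82 = -29433 → no gain ✓.
Average (own payoff 5685 − 384×29 = -5451): to w=0 gives 2784 → profitable ✗; to w=82 gives 11239 − 384×82 = -20249 → no gain ✓.
Peach (own payoff 11239 − 166×82 = -2373): to w=0 gives 2784 → profitable ✗; to w=29 gives 5685 − 166×29 = 871 → profitable ✗.
3 of the 6 constraints hold; not an equilibrium.

3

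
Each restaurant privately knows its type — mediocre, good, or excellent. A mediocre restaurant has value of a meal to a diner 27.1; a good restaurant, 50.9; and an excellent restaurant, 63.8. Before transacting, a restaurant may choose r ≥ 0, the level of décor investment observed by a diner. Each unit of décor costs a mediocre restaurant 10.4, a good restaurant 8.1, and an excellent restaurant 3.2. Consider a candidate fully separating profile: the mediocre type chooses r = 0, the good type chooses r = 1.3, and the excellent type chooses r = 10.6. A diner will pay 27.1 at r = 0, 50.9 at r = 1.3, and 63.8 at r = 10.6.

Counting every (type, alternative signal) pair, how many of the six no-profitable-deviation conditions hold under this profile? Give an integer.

4

Excellent (own payoff 63.8 − 3.2×10.6 = 29.88): to r=0 gives 27.1 → no gain ✓; to r=1.3 gives 50.9 − 3.2×1.3 = 46.74 → profitable ✗.
Mediocre (own payoff 27.1): to r=1.3 gives 50.9 − 10.4×1.3 = 37.38 → profitable ✗; to r=10.6 gives 63.8 − 10.4×10.6 = -46.44 → no gain ✓.
Good (own payoff 50.9 − 8.1×1.3 = 40.37): to r=0 gives 27.1 → no gain ✓; to r=10.6 gives 63.8 − 8.1×10.6 = -22.06 → no gain ✓.
4 of the 6 constraints hold; not an equilibrium.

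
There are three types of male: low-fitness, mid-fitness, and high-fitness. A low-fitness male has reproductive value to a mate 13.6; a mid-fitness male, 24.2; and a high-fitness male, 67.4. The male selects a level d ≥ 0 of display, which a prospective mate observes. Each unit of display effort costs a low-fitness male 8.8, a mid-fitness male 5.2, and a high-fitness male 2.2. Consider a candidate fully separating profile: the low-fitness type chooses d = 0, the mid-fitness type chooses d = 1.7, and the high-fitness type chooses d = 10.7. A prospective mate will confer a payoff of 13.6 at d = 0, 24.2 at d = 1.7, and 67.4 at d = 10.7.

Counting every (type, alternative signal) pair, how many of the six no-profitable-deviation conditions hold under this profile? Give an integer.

High-fitness (own payoff 67.4 − 2.2×10.7 = 43.86): to d=0 gives 13.6 → no gain ✓; to d=1.7 gives 24.2 − 2.2×1.7 = 20.46 → no gain ✓.
Low-fitness (own payoff 13.6): to d=1.7 gives 24.2 − 8.8×1.7 = 9.24 → no gain ✓; to d=10.7 gives 67.4 − 8.8×10.7 = -26.76 → no gain ✓.
Mid-fitness (own payoff 24.2 − 5.2×1.7 = 15.36): to d=0 gives 13.6 → no gain ✓; to d=10.7 gives 67.4 − 5.2×10.7 = 11.76 → no gain ✓.
6 of the 6 constraints hold; this profile is a separating equilibrium.

6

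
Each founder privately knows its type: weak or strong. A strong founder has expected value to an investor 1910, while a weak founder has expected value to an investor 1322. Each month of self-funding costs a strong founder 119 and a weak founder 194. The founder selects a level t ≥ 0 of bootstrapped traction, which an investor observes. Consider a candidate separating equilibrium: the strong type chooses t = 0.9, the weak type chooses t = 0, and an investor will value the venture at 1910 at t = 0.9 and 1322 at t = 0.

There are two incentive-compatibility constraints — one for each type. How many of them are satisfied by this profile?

1

Weak type: stay at 0 → 1322; mimic → 1910 − 194 × 0.9 = 1735.4. IC fails (1322 < 1735.4).
Strong type: signal → 1910 − 119 × 0.9 = 1802.9; deviate to 0 → 1322. IC holds (1802.9 ≥ 1322).
1 of 2 constraints hold, so this profile is not an equilibrium.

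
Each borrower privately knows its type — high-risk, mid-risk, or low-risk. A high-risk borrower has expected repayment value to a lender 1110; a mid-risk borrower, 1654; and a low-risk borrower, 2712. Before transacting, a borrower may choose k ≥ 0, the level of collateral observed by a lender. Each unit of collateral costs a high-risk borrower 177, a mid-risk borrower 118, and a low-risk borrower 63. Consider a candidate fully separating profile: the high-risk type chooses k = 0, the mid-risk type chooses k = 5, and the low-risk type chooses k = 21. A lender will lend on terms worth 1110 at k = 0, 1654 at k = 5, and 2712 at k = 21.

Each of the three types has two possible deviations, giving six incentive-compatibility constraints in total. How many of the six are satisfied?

Low-risk (own payoff 2712 − 63×21 = 1389): to k=0 gives 1110 → no gain ✓; to k=5 gives 1654 − 63×5 = 1339 → no gain ✓.
Mid-risk (own payoff 1654 − 118×5 = 1064): to k=0 gives 1110 → profitable ✗; to k=21 gives 2712 − 118×21 = 234 → no gain ✓.
High-risk (own payoff 1110): to k=5 gives 1654 − 177×5 = 769 → no gain ✓; to k=21 gives 2712 − 177×21 = -1005 → no gain ✓.
5 of the 6 constraints hold; not an equilibrium.

5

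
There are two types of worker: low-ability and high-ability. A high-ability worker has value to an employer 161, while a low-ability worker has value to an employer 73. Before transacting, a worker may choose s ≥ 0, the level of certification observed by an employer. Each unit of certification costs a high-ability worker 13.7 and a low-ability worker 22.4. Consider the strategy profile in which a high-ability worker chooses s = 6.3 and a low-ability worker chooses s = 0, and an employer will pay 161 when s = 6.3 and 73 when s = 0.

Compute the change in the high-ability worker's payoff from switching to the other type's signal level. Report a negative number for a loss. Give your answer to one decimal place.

-1.7

Playing s = 6.3 the high-ability worker receives 161 − 13.7 × 6.3 = 74.69.
Deviating to s = 0 yields 73 instead.
Gain from deviating: 73 − 74.69 = -1.69, i.e. -1.7 to one decimal place.
The gain is negative, so the high-ability type's incentive-compatibility constraint is satisfied.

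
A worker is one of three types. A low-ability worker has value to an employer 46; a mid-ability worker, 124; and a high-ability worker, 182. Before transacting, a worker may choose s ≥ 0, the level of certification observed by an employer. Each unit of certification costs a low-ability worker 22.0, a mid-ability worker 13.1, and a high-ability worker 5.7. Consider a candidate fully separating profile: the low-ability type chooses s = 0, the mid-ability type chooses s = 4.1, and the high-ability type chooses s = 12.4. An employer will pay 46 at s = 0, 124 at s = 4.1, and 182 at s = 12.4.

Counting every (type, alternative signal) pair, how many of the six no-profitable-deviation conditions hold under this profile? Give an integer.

6

High-ability (own payoff 182 − 5.7×12.4 = 111.32): to s=0 gives 46 → no gain ✓; to s=4.1 gives 124 − 5.7×4.1 = 100.63 → no gain ✓.
Low-ability (own payoff 46): to s=4.1 gives 124 − 22.0×4.1 = 33.8 → no gain ✓; to s=12.4 gives 182 − 22.0×12.4 = -90.8 → no gain ✓.
Mid-ability (own payoff 124 − 13.1×4.1 = 70.29): to s=0 gives 46 → no gain ✓; to s=12.4 gives 182 − 13.1×12.4 = 19.56 → no gain ✓.
6 of the 6 constraints hold; this profile is a separating equilibrium.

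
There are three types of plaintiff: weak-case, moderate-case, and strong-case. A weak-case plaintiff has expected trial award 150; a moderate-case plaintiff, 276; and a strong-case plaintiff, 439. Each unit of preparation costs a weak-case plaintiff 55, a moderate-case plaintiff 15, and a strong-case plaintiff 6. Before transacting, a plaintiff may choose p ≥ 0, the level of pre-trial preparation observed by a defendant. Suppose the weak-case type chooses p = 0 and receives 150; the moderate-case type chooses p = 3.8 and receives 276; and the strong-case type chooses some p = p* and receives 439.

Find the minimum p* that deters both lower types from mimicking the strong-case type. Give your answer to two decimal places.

Moderate-case type (on-path payoff 276 − 15×3.8 = 219) won't mimic when 219 ≥ 439 − 15·p*, i.e. p* ≥ 14.67.
Weak-case type (on-path payoff 150) won't mimic when 150 ≥ 439 − 55·p*, i.e. p* ≥ 5.25.
Both must hold, so p* = max(5.25, 14.67) = 14.67. The moderate-case type's constraint binds.

14.67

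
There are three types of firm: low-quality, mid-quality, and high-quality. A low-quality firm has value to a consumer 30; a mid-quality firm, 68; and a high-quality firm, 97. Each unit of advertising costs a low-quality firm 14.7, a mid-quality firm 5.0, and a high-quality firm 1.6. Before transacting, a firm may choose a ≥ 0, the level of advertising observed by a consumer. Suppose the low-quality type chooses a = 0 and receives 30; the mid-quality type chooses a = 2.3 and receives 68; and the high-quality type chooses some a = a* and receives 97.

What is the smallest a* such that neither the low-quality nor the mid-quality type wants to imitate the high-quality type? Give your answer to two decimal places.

8.10

Mid-quality type (on-path payoff 68 − 5.0×2.3 = 56.5) won't mimic when 56.5 ≥ 97 − 5.0·a*, i.e. a* ≥ 8.10.
Low-quality type (on-path payoff 30) won't mimic when 30 ≥ 97 − 14.7·a*, i.e. a* ≥ 4.56.
Both must hold, so a* = max(4.56, 8.10) = 8.10. The mid-quality type's constraint binds.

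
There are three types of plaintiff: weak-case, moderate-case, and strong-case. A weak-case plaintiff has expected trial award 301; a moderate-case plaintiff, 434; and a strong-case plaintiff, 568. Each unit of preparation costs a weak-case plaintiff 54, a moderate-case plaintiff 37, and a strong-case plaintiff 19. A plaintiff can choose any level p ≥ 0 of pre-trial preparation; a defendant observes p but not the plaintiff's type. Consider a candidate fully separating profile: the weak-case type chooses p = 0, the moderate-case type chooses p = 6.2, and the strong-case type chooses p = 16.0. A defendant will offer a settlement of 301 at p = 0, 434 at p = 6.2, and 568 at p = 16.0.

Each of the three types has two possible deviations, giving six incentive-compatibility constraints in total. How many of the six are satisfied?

Strong-case (own payoff 568 − 19×16.0 = 264): to p=0 gives 301 → profitable ✗; to p=6.2 gives 434 − 19×6.2 = 316.2 → profitable ✗.
Moderate-case (own payoff 434 − 37×6.2 = 204.6): to p=0 gives 301 → profitable ✗; to p=16.0 gives 568 − 37×16.0 = -24 → no gain ✓.
Weak-case (own payoff 301): to p=6.2 gives 434 − 54×6.2 = 99.2 → no gain ✓; to p=16.0 gives 568 − 54×16.0 = -296 → no gain ✓.
3 of the 6 constraints hold; not an equilibrium.

3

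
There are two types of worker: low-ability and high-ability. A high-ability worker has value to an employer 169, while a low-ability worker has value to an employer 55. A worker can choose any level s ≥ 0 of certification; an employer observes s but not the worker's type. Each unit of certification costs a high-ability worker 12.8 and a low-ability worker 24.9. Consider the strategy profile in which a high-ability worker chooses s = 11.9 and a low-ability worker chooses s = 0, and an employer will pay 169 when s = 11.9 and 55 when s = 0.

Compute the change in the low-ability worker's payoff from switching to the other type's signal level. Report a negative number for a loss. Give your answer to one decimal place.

-182.3

Playing s = 0 the low-ability worker receives 55.
Deviating to s = 11.9 brings payment 169 at cost 24.9 × 11.9 = 296.31, netting -127.31.
Gain from deviating: -127.31 − 55 = -182.31, i.e. -182.3 to one decimal place.
The gain is negative, so the low-ability type's incentive-compatibility constraint is satisfied.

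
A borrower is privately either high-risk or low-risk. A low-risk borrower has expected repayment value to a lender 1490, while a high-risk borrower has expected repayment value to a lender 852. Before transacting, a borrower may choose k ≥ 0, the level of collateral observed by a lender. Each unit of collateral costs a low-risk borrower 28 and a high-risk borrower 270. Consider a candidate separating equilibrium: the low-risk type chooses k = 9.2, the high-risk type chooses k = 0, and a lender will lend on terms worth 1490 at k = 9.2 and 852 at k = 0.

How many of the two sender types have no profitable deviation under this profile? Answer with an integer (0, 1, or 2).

2

Low-risk type: signal → 1490 − 28 × 9.2 = 1232.4; deviate to 0 → 852. IC holds (1232.4 ≥ 852).
High-risk type: stay at 0 → 852; mimic → 1490 − 270 × 9.2 = -994. IC holds (852 ≥ -994).
2 of 2 constraints hold, so this is a separating equilibrium.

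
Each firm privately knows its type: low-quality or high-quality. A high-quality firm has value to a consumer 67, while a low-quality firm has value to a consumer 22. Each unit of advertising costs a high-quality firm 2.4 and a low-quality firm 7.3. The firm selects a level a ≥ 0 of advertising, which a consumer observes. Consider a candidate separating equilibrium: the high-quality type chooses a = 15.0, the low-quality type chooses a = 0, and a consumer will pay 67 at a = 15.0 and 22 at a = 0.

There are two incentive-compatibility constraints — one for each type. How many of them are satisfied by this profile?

Low-quality type: stay at 0 → 22; mimic → 67 − 7.3 × 15.0 = -42.5. IC holds (22 ≥ -42.5).
High-quality type: signal → 67 − 2.4 × 15.0 = 31; deviate to 0 → 22. IC holds (31 ≥ 22).
2 of 2 constraints hold, so this is a separating equilibrium.

2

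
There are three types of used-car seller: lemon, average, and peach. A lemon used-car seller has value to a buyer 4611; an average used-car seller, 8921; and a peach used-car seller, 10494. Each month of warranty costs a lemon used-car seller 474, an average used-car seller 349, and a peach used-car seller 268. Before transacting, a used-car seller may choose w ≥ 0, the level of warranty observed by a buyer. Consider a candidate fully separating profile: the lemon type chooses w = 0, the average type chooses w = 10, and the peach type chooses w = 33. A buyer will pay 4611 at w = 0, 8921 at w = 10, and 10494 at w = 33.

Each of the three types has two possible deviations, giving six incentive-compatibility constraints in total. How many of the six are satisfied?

Peach (own payoff 10494 − 268×33 = 1650): to w=0 gives 4611 → profitable ✗; to w=10 gives 8921 − 268×10 = 6241 → profitable ✗.
Lemon (own payoff 4611): to w=10 gives 8921 − 474×10 = 4181 → no gain ✓; to w=33 gives 10494 − 474×33 = -5148 → no gain ✓.
Average (own payoff 8921 − 349×10 = 5431): to w=0 gives 4611 → no gain ✓; to w=33 gives 10494 − 349×33 = -1023 → no gain ✓.
4 of the 6 constraints hold; not an equilibrium.

4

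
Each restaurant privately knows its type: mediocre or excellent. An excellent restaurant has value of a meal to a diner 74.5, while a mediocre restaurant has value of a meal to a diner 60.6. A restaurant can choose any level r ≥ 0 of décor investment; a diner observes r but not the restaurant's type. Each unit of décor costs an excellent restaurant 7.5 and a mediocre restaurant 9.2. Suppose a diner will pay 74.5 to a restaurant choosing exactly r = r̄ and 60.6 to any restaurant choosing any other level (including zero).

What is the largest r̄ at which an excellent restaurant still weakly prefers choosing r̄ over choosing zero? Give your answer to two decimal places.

Choosing r̄ yields the excellent type 74.5 − 7.5·r̄; choosing zero yields 60.6.
The excellent type is indifferent at 74.5 − 7.5·r̄ = 60.6, i.e. r̄ = (74.5 − 60.6) / 7.5 ≈ 1.85.
For any r̄ above 1.85 the excellent type would rather pool at zero, so separation collapses.

1.85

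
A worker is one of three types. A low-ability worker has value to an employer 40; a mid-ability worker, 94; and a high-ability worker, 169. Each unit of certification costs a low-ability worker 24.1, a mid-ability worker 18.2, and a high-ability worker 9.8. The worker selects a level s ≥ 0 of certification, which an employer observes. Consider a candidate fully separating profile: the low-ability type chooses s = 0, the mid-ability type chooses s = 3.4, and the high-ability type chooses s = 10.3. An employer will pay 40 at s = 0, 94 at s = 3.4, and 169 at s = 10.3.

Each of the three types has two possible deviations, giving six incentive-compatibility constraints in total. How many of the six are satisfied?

Mid-ability (own payoff 94 − 18.2×3.4 = 32.12): to s=0 gives 40 → profitable ✗; to s=10.3 gives 169 − 18.2×10.3 = -18.46 → no gain ✓.
Low-ability (own payoff 40): to s=3.4 gives 94 − 24.1×3.4 = 12.06 → no gain ✓; to s=10.3 gives 169 − 24.1×10.3 = -79.23 → no gain ✓.
High-ability (own payoff 169 − 9.8×10.3 = 68.06): to s=0 gives 40 → no gain ✓; to s=3.4 gives 94 − 9.8×3.4 = 60.68 → no gain ✓.
5 of the 6 constraints hold; not an equilibrium.

5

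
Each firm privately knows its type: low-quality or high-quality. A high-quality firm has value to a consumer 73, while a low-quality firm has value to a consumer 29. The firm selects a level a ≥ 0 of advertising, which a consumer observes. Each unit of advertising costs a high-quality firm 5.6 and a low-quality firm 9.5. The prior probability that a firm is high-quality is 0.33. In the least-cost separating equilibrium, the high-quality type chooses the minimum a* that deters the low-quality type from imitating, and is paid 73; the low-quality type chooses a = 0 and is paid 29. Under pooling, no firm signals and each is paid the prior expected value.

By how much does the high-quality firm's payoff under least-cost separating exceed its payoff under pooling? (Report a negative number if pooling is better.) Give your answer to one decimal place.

Least-cost separating signal: a* solves 29 = 73 − 9.5·a*, so a* = (73 − 29)/9.5 ≈ 4.6316.
High-quality type's separating payoff: 73 − 5.6 × a* = 73 − 5.6 × (73 − 29)/9.5 = 73 − 246.4/9.5 ≈ 47.063.
Pooling payoff: 0.33 × 73 + 0.67 × 29 = 43.52.
Difference: 47.063 − 43.52 = 3.543, i.e. 3.5 to one decimal place.
The high-quality type prefers to separate.

3.5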